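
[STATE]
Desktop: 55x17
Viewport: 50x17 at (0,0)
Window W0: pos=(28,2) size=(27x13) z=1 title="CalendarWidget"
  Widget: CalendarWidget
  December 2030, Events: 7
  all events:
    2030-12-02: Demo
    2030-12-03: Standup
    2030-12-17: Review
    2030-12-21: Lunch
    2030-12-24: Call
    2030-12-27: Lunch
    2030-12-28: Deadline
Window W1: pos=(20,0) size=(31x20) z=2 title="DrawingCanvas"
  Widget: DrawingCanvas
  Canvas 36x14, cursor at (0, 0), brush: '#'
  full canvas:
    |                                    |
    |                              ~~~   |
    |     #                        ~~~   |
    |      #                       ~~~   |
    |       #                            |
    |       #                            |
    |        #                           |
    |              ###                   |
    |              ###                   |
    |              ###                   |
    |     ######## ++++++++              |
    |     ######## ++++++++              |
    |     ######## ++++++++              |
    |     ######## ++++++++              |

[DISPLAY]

                    ┏━━━━━━━━━━━━━━━━━━━━━━━━━━━━━
                    ┃ DrawingCanvas               
                    ┠─────────────────────────────
                    ┃+                            
                    ┃                             
                    ┃     #                       
                    ┃      #                      
                    ┃       #                     
                    ┃       #                     
                    ┃        #                    
                    ┃              ###            
                    ┃              ###            
                    ┃              ###            
                    ┃     ######## ++++++++       
                    ┃     ######## ++++++++       
                    ┃     ######## ++++++++       
                    ┃     ######## ++++++++       


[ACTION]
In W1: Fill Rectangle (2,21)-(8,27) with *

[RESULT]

                    ┏━━━━━━━━━━━━━━━━━━━━━━━━━━━━━
                    ┃ DrawingCanvas               
                    ┠─────────────────────────────
                    ┃+                            
                    ┃                             
                    ┃     #               ******* 
                    ┃      #              ******* 
                    ┃       #             ******* 
                    ┃       #             ******* 
                    ┃        #            ******* 
                    ┃              ###    ******* 
                    ┃              ###    ******* 
                    ┃              ###            
                    ┃     ######## ++++++++       
                    ┃     ######## ++++++++       
                    ┃     ######## ++++++++       
                    ┃     ######## ++++++++       


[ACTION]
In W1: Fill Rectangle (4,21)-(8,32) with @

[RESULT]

                    ┏━━━━━━━━━━━━━━━━━━━━━━━━━━━━━
                    ┃ DrawingCanvas               
                    ┠─────────────────────────────
                    ┃+                            
                    ┃                             
                    ┃     #               ******* 
                    ┃      #              ******* 
                    ┃       #             @@@@@@@@
                    ┃       #             @@@@@@@@
                    ┃        #            @@@@@@@@
                    ┃              ###    @@@@@@@@
                    ┃              ###    @@@@@@@@
                    ┃              ###            
                    ┃     ######## ++++++++       
                    ┃     ######## ++++++++       
                    ┃     ######## ++++++++       
                    ┃     ######## ++++++++       


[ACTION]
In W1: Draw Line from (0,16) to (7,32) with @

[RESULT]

                    ┏━━━━━━━━━━━━━━━━━━━━━━━━━━━━━
                    ┃ DrawingCanvas               
                    ┠─────────────────────────────
                    ┃+               @@           
                    ┃                  @@         
                    ┃     #              @@****** 
                    ┃      #              *@@@*** 
                    ┃       #             @@@@@@@@
                    ┃       #             @@@@@@@@
                    ┃        #            @@@@@@@@
                    ┃              ###    @@@@@@@@
                    ┃              ###    @@@@@@@@
                    ┃              ###            
                    ┃     ######## ++++++++       
                    ┃     ######## ++++++++       
                    ┃     ######## ++++++++       
                    ┃     ######## ++++++++       


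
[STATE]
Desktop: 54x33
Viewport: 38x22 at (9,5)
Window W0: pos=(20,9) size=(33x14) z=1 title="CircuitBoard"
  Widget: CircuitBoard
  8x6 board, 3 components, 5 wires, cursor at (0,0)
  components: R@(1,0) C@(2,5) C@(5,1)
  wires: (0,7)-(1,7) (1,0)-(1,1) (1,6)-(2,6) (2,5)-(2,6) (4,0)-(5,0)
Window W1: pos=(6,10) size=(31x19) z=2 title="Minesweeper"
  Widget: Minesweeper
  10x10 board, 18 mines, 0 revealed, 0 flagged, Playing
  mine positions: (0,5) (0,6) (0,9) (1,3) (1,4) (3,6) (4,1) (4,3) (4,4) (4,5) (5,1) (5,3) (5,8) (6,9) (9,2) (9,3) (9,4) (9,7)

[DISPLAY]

                                      
                                      
                                      
                                      
           ┏━━━━━━━━━━━━━━━━━━━━━━━━━━
━━━━━━━━━━━━━━━━━━━━━━━━━━━┓          
inesweeper                 ┃──────────
───────────────────────────┨ 7        
■■■■■■■■                   ┃          
■■■■■■■■                   ┃          
■■■■■■■■                   ┃          
■■■■■■■■                   ┃          
■■■■■■■■                   ┃        C 
■■■■■■■■                   ┃          
■■■■■■■■                   ┃          
■■■■■■■■                   ┃          
■■■■■■■■                   ┃          
■■■■■■■■                   ┃━━━━━━━━━━
                           ┃          
                           ┃          
                           ┃          
                           ┃          


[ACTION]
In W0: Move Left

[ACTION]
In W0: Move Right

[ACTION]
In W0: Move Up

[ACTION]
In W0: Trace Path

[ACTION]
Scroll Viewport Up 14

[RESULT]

                                      
                                      
                                      
                                      
                                      
                                      
                                      
                                      
                                      
           ┏━━━━━━━━━━━━━━━━━━━━━━━━━━
━━━━━━━━━━━━━━━━━━━━━━━━━━━┓          
inesweeper                 ┃──────────
───────────────────────────┨ 7        
■■■■■■■■                   ┃          
■■■■■■■■                   ┃          
■■■■■■■■                   ┃          
■■■■■■■■                   ┃          
■■■■■■■■                   ┃        C 
■■■■■■■■                   ┃          
■■■■■■■■                   ┃          
■■■■■■■■                   ┃          
■■■■■■■■                   ┃          


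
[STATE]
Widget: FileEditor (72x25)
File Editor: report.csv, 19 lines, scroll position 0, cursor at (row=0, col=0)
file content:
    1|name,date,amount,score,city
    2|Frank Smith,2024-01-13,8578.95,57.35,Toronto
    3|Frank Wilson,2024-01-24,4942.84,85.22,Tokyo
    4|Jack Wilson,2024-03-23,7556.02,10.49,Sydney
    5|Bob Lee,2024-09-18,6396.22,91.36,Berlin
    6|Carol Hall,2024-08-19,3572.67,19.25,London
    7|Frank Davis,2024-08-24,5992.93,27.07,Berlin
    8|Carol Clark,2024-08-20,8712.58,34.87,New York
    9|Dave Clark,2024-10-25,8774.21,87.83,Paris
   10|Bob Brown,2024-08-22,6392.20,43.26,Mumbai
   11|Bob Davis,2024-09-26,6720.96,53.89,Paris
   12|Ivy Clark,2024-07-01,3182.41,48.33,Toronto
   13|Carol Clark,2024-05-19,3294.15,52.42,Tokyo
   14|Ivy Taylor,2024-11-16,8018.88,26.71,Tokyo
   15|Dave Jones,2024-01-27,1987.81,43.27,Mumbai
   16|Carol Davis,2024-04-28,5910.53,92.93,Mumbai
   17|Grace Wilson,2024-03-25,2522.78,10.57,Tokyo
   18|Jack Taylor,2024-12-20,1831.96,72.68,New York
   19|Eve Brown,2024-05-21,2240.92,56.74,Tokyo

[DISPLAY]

█ame,date,amount,score,city                                            ▲
Frank Smith,2024-01-13,8578.95,57.35,Toronto                           █
Frank Wilson,2024-01-24,4942.84,85.22,Tokyo                            ░
Jack Wilson,2024-03-23,7556.02,10.49,Sydney                            ░
Bob Lee,2024-09-18,6396.22,91.36,Berlin                                ░
Carol Hall,2024-08-19,3572.67,19.25,London                             ░
Frank Davis,2024-08-24,5992.93,27.07,Berlin                            ░
Carol Clark,2024-08-20,8712.58,34.87,New York                          ░
Dave Clark,2024-10-25,8774.21,87.83,Paris                              ░
Bob Brown,2024-08-22,6392.20,43.26,Mumbai                              ░
Bob Davis,2024-09-26,6720.96,53.89,Paris                               ░
Ivy Clark,2024-07-01,3182.41,48.33,Toronto                             ░
Carol Clark,2024-05-19,3294.15,52.42,Tokyo                             ░
Ivy Taylor,2024-11-16,8018.88,26.71,Tokyo                              ░
Dave Jones,2024-01-27,1987.81,43.27,Mumbai                             ░
Carol Davis,2024-04-28,5910.53,92.93,Mumbai                            ░
Grace Wilson,2024-03-25,2522.78,10.57,Tokyo                            ░
Jack Taylor,2024-12-20,1831.96,72.68,New York                          ░
Eve Brown,2024-05-21,2240.92,56.74,Tokyo                               ░
                                                                       ░
                                                                       ░
                                                                       ░
                                                                       ░
                                                                       ░
                                                                       ▼


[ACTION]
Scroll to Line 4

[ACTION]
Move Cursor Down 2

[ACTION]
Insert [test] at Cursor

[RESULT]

name,date,amount,score,city                                            ▲
Frank Smith,2024-01-13,8578.95,57.35,Toronto                           █
test█rank Wilson,2024-01-24,4942.84,85.22,Tokyo                        ░
Jack Wilson,2024-03-23,7556.02,10.49,Sydney                            ░
Bob Lee,2024-09-18,6396.22,91.36,Berlin                                ░
Carol Hall,2024-08-19,3572.67,19.25,London                             ░
Frank Davis,2024-08-24,5992.93,27.07,Berlin                            ░
Carol Clark,2024-08-20,8712.58,34.87,New York                          ░
Dave Clark,2024-10-25,8774.21,87.83,Paris                              ░
Bob Brown,2024-08-22,6392.20,43.26,Mumbai                              ░
Bob Davis,2024-09-26,6720.96,53.89,Paris                               ░
Ivy Clark,2024-07-01,3182.41,48.33,Toronto                             ░
Carol Clark,2024-05-19,3294.15,52.42,Tokyo                             ░
Ivy Taylor,2024-11-16,8018.88,26.71,Tokyo                              ░
Dave Jones,2024-01-27,1987.81,43.27,Mumbai                             ░
Carol Davis,2024-04-28,5910.53,92.93,Mumbai                            ░
Grace Wilson,2024-03-25,2522.78,10.57,Tokyo                            ░
Jack Taylor,2024-12-20,1831.96,72.68,New York                          ░
Eve Brown,2024-05-21,2240.92,56.74,Tokyo                               ░
                                                                       ░
                                                                       ░
                                                                       ░
                                                                       ░
                                                                       ░
                                                                       ▼


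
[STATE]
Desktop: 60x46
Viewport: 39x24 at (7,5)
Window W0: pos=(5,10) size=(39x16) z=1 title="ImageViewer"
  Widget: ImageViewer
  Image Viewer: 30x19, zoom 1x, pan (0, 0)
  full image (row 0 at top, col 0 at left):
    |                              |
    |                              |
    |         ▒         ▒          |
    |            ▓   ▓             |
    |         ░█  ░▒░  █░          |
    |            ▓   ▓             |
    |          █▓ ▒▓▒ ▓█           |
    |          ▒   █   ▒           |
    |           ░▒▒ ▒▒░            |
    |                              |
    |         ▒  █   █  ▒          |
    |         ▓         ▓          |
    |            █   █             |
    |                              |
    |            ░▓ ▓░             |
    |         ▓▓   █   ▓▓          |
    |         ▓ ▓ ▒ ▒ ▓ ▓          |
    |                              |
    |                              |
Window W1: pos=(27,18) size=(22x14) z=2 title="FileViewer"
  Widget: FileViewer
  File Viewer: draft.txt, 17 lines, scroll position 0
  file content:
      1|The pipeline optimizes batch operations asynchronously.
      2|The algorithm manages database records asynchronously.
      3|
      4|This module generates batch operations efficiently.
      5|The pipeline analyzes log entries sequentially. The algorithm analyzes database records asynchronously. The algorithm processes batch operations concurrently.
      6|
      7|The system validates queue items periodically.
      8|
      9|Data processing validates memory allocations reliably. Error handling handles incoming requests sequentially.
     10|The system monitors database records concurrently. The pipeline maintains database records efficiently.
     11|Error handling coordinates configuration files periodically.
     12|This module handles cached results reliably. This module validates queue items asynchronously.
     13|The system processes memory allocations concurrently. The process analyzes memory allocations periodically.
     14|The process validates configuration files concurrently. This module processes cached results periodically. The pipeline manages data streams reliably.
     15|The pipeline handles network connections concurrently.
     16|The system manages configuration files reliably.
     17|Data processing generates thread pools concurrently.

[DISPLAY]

                                       
                                       
                                       
                                       
                                       
━━━━━━━━━━━━━━━━━━━━━━━━━━━━━━━━━━━━┓  
ImageViewer                         ┃  
────────────────────────────────────┨  
                                    ┃  
                                    ┃  
        ▒         ▒                 ┃  
           ▓   ▓                    ┃  
        ░█  ░▒░  █░                 ┃  
           ▓   ▓    ┏━━━━━━━━━━━━━━━━━━
         █▓ ▒▓▒ ▓█  ┃ FileViewer       
         ▒   █   ▒  ┠──────────────────
          ░▒▒ ▒▒░   ┃The pipeline optim
                    ┃The algorithm mana
        ▒  █   █  ▒ ┃                  
        ▓         ▓ ┃This module genera
━━━━━━━━━━━━━━━━━━━━┃The pipeline analy
                    ┃                  
                    ┃The system validat
                    ┃                  


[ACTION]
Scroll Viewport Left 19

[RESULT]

                                       
                                       
                                       
                                       
                                       
     ┏━━━━━━━━━━━━━━━━━━━━━━━━━━━━━━━━━
     ┃ ImageViewer                     
     ┠─────────────────────────────────
     ┃                                 
     ┃                                 
     ┃         ▒         ▒             
     ┃            ▓   ▓                
     ┃         ░█  ░▒░  █░             
     ┃            ▓   ▓    ┏━━━━━━━━━━━
     ┃          █▓ ▒▓▒ ▓█  ┃ FileViewer
     ┃          ▒   █   ▒  ┠───────────
     ┃           ░▒▒ ▒▒░   ┃The pipelin
     ┃                     ┃The algorit
     ┃         ▒  █   █  ▒ ┃           
     ┃         ▓         ▓ ┃This module
     ┗━━━━━━━━━━━━━━━━━━━━━┃The pipelin
                           ┃           
                           ┃The system 
                           ┃           


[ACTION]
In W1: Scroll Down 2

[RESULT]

                                       
                                       
                                       
                                       
                                       
     ┏━━━━━━━━━━━━━━━━━━━━━━━━━━━━━━━━━
     ┃ ImageViewer                     
     ┠─────────────────────────────────
     ┃                                 
     ┃                                 
     ┃         ▒         ▒             
     ┃            ▓   ▓                
     ┃         ░█  ░▒░  █░             
     ┃            ▓   ▓    ┏━━━━━━━━━━━
     ┃          █▓ ▒▓▒ ▓█  ┃ FileViewer
     ┃          ▒   █   ▒  ┠───────────
     ┃           ░▒▒ ▒▒░   ┃           
     ┃                     ┃This module
     ┃         ▒  █   █  ▒ ┃The pipelin
     ┃         ▓         ▓ ┃           
     ┗━━━━━━━━━━━━━━━━━━━━━┃The system 
                           ┃           
                           ┃Data proces
                           ┃The system 


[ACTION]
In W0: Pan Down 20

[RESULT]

                                       
                                       
                                       
                                       
                                       
     ┏━━━━━━━━━━━━━━━━━━━━━━━━━━━━━━━━━
     ┃ ImageViewer                     
     ┠─────────────────────────────────
     ┃                                 
     ┃                                 
     ┃                                 
     ┃                                 
     ┃                                 
     ┃                     ┏━━━━━━━━━━━
     ┃                     ┃ FileViewer
     ┃                     ┠───────────
     ┃                     ┃           
     ┃                     ┃This module
     ┃                     ┃The pipelin
     ┃                     ┃           
     ┗━━━━━━━━━━━━━━━━━━━━━┃The system 
                           ┃           
                           ┃Data proces
                           ┃The system 


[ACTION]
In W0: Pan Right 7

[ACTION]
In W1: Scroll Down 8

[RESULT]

                                       
                                       
                                       
                                       
                                       
     ┏━━━━━━━━━━━━━━━━━━━━━━━━━━━━━━━━━
     ┃ ImageViewer                     
     ┠─────────────────────────────────
     ┃                                 
     ┃                                 
     ┃                                 
     ┃                                 
     ┃                                 
     ┃                     ┏━━━━━━━━━━━
     ┃                     ┃ FileViewer
     ┃                     ┠───────────
     ┃                     ┃           
     ┃                     ┃Data proces
     ┃                     ┃The system 
     ┃                     ┃Error handl
     ┗━━━━━━━━━━━━━━━━━━━━━┃This module
                           ┃The system 
                           ┃The process
                           ┃The pipelin


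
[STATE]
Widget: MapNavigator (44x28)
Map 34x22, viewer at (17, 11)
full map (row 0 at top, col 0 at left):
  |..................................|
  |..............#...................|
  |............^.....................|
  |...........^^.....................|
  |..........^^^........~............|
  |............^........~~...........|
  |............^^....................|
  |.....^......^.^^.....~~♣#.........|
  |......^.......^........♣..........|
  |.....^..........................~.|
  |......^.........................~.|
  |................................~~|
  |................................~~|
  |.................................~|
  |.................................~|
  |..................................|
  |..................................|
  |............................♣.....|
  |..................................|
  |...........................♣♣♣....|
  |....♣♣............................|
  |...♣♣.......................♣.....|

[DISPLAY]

                                            
                                            
                                            
     ..................................     
     ..............#...................     
     ............^.....................     
     ...........^^.....................     
     ..........^^^........~............     
     ............^........~~...........     
     ............^^....................     
     .....^......^.^^.....~~♣#.........     
     ......^.......^........♣..........     
     .....^..........................~.     
     ......^.........................~.     
     .................@..............~~     
     ................................~~     
     .................................~     
     .................................~     
     ..................................     
     ..................................     
     ............................♣.....     
     ..................................     
     ...........................♣♣♣....     
     ....♣♣............................     
     ...♣♣.......................♣.....     
                                            
                                            
                                            


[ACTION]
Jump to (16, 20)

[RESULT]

      ............^^....................    
      .....^......^.^^.....~~♣#.........    
      ......^.......^........♣..........    
      .....^..........................~.    
      ......^.........................~.    
      ................................~~    
      ................................~~    
      .................................~    
      .................................~    
      ..................................    
      ..................................    
      ............................♣.....    
      ..................................    
      ...........................♣♣♣....    
      ....♣♣..........@.................    
      ...♣♣.......................♣.....    
                                            
                                            
                                            
                                            
                                            
                                            
                                            
                                            
                                            
                                            
                                            
                                            


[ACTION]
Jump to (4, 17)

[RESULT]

                  ...........^^.............
                  ..........^^^........~....
                  ............^........~~...
                  ............^^............
                  .....^......^.^^.....~~♣#.
                  ......^.......^........♣..
                  .....^....................
                  ......^...................
                  ..........................
                  ..........................
                  ..........................
                  ..........................
                  ..........................
                  ..........................
                  ....@.....................
                  ..........................
                  ..........................
                  ....♣♣....................
                  ...♣♣.....................
                                            
                                            
                                            
                                            
                                            
                                            
                                            
                                            
                                            


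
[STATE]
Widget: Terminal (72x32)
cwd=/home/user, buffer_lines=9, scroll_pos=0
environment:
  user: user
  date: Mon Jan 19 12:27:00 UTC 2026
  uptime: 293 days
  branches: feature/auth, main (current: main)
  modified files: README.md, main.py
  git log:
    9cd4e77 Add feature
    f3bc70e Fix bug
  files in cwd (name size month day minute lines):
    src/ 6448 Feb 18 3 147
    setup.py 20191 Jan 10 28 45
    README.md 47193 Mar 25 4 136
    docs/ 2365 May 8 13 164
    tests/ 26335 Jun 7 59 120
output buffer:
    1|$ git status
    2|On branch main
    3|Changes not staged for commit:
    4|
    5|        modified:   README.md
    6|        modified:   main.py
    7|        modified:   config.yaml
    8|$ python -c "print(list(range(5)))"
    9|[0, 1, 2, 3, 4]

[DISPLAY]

$ git status                                                            
On branch main                                                          
Changes not staged for commit:                                          
                                                                        
        modified:   README.md                                           
        modified:   main.py                                             
        modified:   config.yaml                                         
$ python -c "print(list(range(5)))"                                     
[0, 1, 2, 3, 4]                                                         
$ █                                                                     
                                                                        
                                                                        
                                                                        
                                                                        
                                                                        
                                                                        
                                                                        
                                                                        
                                                                        
                                                                        
                                                                        
                                                                        
                                                                        
                                                                        
                                                                        
                                                                        
                                                                        
                                                                        
                                                                        
                                                                        
                                                                        
                                                                        


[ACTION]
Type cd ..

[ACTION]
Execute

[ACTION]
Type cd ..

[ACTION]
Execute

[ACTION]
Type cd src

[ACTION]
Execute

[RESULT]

$ git status                                                            
On branch main                                                          
Changes not staged for commit:                                          
                                                                        
        modified:   README.md                                           
        modified:   main.py                                             
        modified:   config.yaml                                         
$ python -c "print(list(range(5)))"                                     
[0, 1, 2, 3, 4]                                                         
$ cd ..                                                                 
                                                                        
$ cd ..                                                                 
                                                                        
$ cd src                                                                
                                                                        
$ █                                                                     
                                                                        
                                                                        
                                                                        
                                                                        
                                                                        
                                                                        
                                                                        
                                                                        
                                                                        
                                                                        
                                                                        
                                                                        
                                                                        
                                                                        
                                                                        
                                                                        


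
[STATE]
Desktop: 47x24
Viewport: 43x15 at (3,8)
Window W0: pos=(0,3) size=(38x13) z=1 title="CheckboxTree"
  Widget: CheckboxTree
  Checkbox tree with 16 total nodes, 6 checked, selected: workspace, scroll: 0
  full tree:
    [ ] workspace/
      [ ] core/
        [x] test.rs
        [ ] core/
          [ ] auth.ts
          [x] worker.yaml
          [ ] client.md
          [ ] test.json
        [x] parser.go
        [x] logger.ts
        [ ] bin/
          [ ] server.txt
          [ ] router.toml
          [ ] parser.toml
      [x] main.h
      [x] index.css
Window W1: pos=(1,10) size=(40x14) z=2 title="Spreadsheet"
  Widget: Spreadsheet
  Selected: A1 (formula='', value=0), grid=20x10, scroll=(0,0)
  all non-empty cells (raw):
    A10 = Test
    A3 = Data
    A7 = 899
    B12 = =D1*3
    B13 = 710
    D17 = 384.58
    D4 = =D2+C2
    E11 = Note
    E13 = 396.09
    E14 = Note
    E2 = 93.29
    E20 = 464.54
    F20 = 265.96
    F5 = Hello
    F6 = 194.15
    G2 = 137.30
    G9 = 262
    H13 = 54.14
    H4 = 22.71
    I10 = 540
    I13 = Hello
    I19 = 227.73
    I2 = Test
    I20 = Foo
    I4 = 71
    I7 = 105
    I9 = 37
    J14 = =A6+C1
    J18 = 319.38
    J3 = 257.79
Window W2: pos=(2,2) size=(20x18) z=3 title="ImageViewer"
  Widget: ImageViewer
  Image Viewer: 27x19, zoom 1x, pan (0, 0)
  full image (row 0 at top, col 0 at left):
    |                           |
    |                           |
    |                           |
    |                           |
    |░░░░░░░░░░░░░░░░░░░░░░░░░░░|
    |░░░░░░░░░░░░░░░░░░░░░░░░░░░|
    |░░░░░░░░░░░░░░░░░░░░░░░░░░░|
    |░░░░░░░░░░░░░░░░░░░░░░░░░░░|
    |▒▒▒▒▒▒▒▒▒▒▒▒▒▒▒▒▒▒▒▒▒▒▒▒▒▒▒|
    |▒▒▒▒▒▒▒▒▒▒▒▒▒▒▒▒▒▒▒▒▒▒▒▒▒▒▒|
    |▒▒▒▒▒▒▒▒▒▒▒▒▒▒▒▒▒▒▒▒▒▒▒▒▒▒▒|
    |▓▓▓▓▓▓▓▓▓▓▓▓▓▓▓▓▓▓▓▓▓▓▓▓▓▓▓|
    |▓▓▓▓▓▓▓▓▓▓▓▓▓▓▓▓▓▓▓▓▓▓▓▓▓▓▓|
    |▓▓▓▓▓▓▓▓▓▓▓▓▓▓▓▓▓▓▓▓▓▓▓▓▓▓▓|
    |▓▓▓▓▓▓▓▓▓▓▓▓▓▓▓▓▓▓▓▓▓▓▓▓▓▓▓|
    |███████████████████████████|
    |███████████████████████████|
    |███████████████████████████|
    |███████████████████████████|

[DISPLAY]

                  ┃               ┃        
░░░░░░░░░░░░░░░░░░┃               ┃        
░░░░░░░░░░░░░░░░░░┃━━━━━━━━━━━━━━━━━━┓     
░░░░░░░░░░░░░░░░░░┃                  ┃     
░░░░░░░░░░░░░░░░░░┃──────────────────┨     
▒▒▒▒▒▒▒▒▒▒▒▒▒▒▒▒▒▒┃                  ┃     
▒▒▒▒▒▒▒▒▒▒▒▒▒▒▒▒▒▒┃   C       D      ┃     
▒▒▒▒▒▒▒▒▒▒▒▒▒▒▒▒▒▒┃------------------┃     
▓▓▓▓▓▓▓▓▓▓▓▓▓▓▓▓▓▓┃       0       0  ┃     
▓▓▓▓▓▓▓▓▓▓▓▓▓▓▓▓▓▓┃       0       0  ┃     
▓▓▓▓▓▓▓▓▓▓▓▓▓▓▓▓▓▓┃       0       0  ┃     
━━━━━━━━━━━━━━━━━━┛       0       0  ┃     
 5        0       0       0       0  ┃     
 6        0       0       0       0  ┃     
 7      899       0       0       0  ┃     


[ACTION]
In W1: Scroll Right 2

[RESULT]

                  ┃               ┃        
░░░░░░░░░░░░░░░░░░┃               ┃        
░░░░░░░░░░░░░░░░░░┃━━━━━━━━━━━━━━━━━━┓     
░░░░░░░░░░░░░░░░░░┃                  ┃     
░░░░░░░░░░░░░░░░░░┃──────────────────┨     
▒▒▒▒▒▒▒▒▒▒▒▒▒▒▒▒▒▒┃                  ┃     
▒▒▒▒▒▒▒▒▒▒▒▒▒▒▒▒▒▒┃   E       F      ┃     
▒▒▒▒▒▒▒▒▒▒▒▒▒▒▒▒▒▒┃------------------┃     
▓▓▓▓▓▓▓▓▓▓▓▓▓▓▓▓▓▓┃       0       0  ┃     
▓▓▓▓▓▓▓▓▓▓▓▓▓▓▓▓▓▓┃   93.29       0  ┃     
▓▓▓▓▓▓▓▓▓▓▓▓▓▓▓▓▓▓┃       0       0  ┃     
━━━━━━━━━━━━━━━━━━┛       0       0  ┃     
 5        0       0       0Hello     ┃     
 6        0       0       0  194.15  ┃     
 7        0       0       0       0  ┃     


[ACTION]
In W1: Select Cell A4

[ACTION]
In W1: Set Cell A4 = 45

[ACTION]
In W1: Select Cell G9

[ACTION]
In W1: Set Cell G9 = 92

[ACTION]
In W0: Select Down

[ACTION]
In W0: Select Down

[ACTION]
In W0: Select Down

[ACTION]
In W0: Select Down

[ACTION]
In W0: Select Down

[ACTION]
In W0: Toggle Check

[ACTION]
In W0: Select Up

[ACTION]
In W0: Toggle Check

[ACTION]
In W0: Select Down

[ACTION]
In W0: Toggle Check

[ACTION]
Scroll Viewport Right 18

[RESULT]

                 ┃               ┃         
░░░░░░░░░░░░░░░░░┃               ┃         
░░░░░░░░░░░░░░░░░┃━━━━━━━━━━━━━━━━━━┓      
░░░░░░░░░░░░░░░░░┃                  ┃      
░░░░░░░░░░░░░░░░░┃──────────────────┨      
▒▒▒▒▒▒▒▒▒▒▒▒▒▒▒▒▒┃                  ┃      
▒▒▒▒▒▒▒▒▒▒▒▒▒▒▒▒▒┃   E       F      ┃      
▒▒▒▒▒▒▒▒▒▒▒▒▒▒▒▒▒┃------------------┃      
▓▓▓▓▓▓▓▓▓▓▓▓▓▓▓▓▓┃       0       0  ┃      
▓▓▓▓▓▓▓▓▓▓▓▓▓▓▓▓▓┃   93.29       0  ┃      
▓▓▓▓▓▓▓▓▓▓▓▓▓▓▓▓▓┃       0       0  ┃      
━━━━━━━━━━━━━━━━━┛       0       0  ┃      
5        0       0       0Hello     ┃      
6        0       0       0  194.15  ┃      
7        0       0       0       0  ┃      


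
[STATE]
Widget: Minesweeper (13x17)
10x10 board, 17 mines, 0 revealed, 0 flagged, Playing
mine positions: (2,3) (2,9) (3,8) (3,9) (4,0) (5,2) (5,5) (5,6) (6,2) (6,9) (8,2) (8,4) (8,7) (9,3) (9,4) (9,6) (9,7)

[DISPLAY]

■■■■■■■■■■   
■■■■■■■■■■   
■■■■■■■■■■   
■■■■■■■■■■   
■■■■■■■■■■   
■■■■■■■■■■   
■■■■■■■■■■   
■■■■■■■■■■   
■■■■■■■■■■   
■■■■■■■■■■   
             
             
             
             
             
             
             


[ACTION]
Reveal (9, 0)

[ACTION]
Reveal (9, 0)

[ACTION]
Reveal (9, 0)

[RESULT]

■■■■■■■■■■   
■■■■■■■■■■   
■■■■■■■■■■   
■■■■■■■■■■   
■■■■■■■■■■   
13■■■■■■■■   
 2■■■■■■■■   
 2■■■■■■■■   
 1■■■■■■■■   
 1■■■■■■■■   
             
             
             
             
             
             
             


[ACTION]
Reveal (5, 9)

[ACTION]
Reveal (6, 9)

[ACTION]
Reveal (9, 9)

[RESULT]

■■■■■■■■■■   
■■■■■■■■■■   
■■■✹■■■■■✹   
■■■■■■■■✹✹   
✹■■■■■■■■■   
13✹■■✹✹■■1   
 2✹■■■■■■✹   
 2■■■■■■■■   
 1✹■✹■■✹■■   
 1■✹✹■✹✹■■   
             
             
             
             
             
             
             
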